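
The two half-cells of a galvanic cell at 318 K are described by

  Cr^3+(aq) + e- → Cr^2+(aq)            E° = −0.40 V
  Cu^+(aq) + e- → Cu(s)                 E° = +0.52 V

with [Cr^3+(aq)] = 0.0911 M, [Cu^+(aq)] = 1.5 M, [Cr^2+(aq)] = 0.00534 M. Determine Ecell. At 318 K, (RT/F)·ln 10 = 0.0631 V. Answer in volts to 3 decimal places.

+0.853 V

Cu⁺/Cu is reduced (cathode, E° = +0.52 V) and Cr³⁺/Cr²⁺ is oxidized (anode).
The standard potential is +0.52 − (−0.40) = +0.92 V and the balanced reaction transfers n = 1 electron.
The balanced reaction is Cu^+(aq) + Cr^2+(aq) → Cu(s) + Cr^3+(aq), so Q = [Cr^3+(aq)] / ([Cu^+(aq)]·[Cr^2+(aq)]) = 11.4 and log Q = 1.056.
Applying E = E° − (RT ln10/nF)·log Q gives +0.92 − (0.0631/1)(1.056) = +0.853 V.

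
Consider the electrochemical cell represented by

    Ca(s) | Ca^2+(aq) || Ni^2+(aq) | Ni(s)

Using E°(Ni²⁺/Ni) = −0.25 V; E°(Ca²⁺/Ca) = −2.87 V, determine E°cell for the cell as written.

By convention the left-hand electrode in cell notation is the anode (oxidation) and the right-hand electrode is the cathode (reduction).
E°cell = E°(right) − E°(left) = −0.25 − (−2.87) = +2.62 V.

+2.62 V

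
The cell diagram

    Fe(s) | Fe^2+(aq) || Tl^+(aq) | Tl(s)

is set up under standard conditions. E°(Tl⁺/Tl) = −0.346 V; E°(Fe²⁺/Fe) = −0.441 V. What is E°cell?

By convention the left-hand electrode in cell notation is the anode (oxidation) and the right-hand electrode is the cathode (reduction).
E°cell = E°(right) − E°(left) = −0.346 − (−0.441) = +0.095 V.

+0.095 V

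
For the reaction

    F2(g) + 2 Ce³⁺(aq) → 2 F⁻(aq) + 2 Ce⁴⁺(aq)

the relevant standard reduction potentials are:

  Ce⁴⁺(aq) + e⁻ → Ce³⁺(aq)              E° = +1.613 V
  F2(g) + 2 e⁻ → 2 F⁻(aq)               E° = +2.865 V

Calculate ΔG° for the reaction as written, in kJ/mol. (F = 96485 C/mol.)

In the reaction as written F2(g) is reduced, so the F₂/F⁻ couple is the cathode and Ce⁴⁺/Ce³⁺ is the anode.
E°cell = +2.865 − (+1.613) = +1.252 V; balancing electrons gives n = 2.
ΔG° = −nFE°cell = −(2)(96485)(+1.252) J/mol = −242 kJ/mol.

−242 kJ/mol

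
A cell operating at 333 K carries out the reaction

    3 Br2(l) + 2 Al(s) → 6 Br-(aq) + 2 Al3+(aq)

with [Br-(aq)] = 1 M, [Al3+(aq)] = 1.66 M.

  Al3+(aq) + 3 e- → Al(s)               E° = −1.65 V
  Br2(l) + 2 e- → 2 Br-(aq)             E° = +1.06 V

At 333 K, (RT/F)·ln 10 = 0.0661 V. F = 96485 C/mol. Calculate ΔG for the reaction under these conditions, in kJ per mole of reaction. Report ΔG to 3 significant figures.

−1570 kJ/mol

The standard cell potential is +1.06 − (−1.65) = +2.71 V, with n = 6 electrons in the balanced equation.
Q = [Br-(aq)]^6·[Al3+(aq)]^2 = 2.76, so log Q = 0.440 and E = +2.71 − (0.0661/6)(0.440) = +2.7052 V.
Finally ΔG = −nFE = −(6)(96485 C/mol)(+2.7052 V) = −1570 kJ/mol.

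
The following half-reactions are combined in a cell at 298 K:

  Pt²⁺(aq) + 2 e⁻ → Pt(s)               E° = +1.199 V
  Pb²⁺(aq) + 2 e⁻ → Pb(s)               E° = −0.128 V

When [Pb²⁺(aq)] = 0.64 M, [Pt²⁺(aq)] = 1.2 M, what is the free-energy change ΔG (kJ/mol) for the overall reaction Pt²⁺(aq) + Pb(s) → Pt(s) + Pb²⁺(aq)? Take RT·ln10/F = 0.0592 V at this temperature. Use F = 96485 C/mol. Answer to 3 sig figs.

The standard cell potential is +1.199 − (−0.128) = +1.327 V, with n = 2 electrons in the balanced equation.
The reaction quotient is [Pb²⁺(aq)] / [Pt²⁺(aq)] = 0.533; by Nernst, E = +1.327 − (0.0592/2)(−0.273) = +1.3351 V.
Then ΔG = −nFE = −2 × 96485 × +1.3351 J/mol = −258 kJ/mol.

−258 kJ/mol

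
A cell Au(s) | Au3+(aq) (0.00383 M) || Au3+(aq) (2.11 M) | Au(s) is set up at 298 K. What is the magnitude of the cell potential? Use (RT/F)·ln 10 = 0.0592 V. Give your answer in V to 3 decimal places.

0.054 V

For a concentration cell E°cell = 0, since both electrodes use the same couple.
The compartment with the higher Au3+(aq) concentration (2.11 M) acts as the cathode; ions are reduced there and produced at the dilute (0.00383 M) anode.
With n = 3, Ecell = −(0.0592/3)·log([dilute]/[conc]) = −(0.0592/3)·log(0.00383/2.11) = +0.054 V.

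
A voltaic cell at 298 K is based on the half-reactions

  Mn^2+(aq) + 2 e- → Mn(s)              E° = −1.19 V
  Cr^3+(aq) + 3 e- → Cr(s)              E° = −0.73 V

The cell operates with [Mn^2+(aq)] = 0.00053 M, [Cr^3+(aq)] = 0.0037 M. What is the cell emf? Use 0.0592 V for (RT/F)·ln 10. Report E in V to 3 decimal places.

Cr³⁺/Cr is reduced (cathode, E° = −0.73 V) and Mn²⁺/Mn is oxidized (anode).
E°cell = E°cat − E°an = −0.73 − (−1.19) = +0.46 V; n = 6.
The balanced reaction is 2 Cr^3+(aq) + 3 Mn(s) → 2 Cr(s) + 3 Mn^2+(aq), so Q = [Mn^2+(aq)]^3 / [Cr^3+(aq)]^2 = 1.09×10^−5 and log Q = −4.964.
By the Nernst equation, E = +0.46 − (0.0592/6)·(−4.964) = +0.509 V.

+0.509 V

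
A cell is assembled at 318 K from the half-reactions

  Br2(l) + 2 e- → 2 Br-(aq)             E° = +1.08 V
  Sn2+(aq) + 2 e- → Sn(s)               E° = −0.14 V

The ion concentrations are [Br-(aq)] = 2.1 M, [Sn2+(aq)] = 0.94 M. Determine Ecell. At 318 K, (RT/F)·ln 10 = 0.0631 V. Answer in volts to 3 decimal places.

+1.201 V

The Br₂/Br⁻ couple has the more positive E°, so it is the cathode; Sn²⁺/Sn is the anode.
The standard potential is +1.08 − (−0.14) = +1.22 V and the balanced reaction transfers n = 2 electrons.
For the overall reaction Br2(l) + Sn(s) → 2 Br-(aq) + Sn2+(aq), Q = [Br-(aq)]^2·[Sn2+(aq)] = 4.15, giving log Q = 0.618.
By the Nernst equation, E = +1.22 − (0.0631/2)·(0.618) = +1.201 V.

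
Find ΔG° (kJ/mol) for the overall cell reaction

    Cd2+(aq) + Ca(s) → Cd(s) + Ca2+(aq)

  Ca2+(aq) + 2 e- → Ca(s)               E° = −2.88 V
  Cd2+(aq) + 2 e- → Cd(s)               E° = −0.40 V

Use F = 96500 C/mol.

In the reaction as written Cd2+(aq) is reduced, so the Cd²⁺/Cd couple is the cathode and Ca²⁺/Ca is the anode.
E°cell = −0.40 − (−2.88) = +2.48 V; balancing electrons gives n = 2.
ΔG° = −nFE°cell = −(2)(96500)(+2.48) J/mol = −479 kJ/mol.

−479 kJ/mol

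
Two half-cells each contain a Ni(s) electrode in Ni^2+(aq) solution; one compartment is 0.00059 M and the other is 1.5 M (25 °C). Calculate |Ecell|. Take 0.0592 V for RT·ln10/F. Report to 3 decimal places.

0.101 V

For a concentration cell E°cell = 0, since both electrodes use the same couple.
The compartment with the higher Ni^2+(aq) concentration (1.5 M) acts as the cathode; ions are reduced there and produced at the dilute (0.00059 M) anode.
With n = 2, Ecell = −(0.0592/2)·log([dilute]/[conc]) = −(0.0592/2)·log(0.00059/1.5) = +0.101 V.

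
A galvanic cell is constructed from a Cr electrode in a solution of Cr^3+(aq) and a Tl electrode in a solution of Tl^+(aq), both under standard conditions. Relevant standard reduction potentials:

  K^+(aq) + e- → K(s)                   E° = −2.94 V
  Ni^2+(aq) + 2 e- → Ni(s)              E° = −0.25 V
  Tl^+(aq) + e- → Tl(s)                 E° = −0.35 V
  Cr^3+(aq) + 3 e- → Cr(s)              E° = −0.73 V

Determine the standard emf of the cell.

Of the two couples in this cell, the one with the more positive reduction potential is reduced at the cathode: here that is Tl⁺/Tl (−0.35 V); Cr³⁺/Cr (−0.73 V) is the anode.
E°cell = E°(cathode) − E°(anode) = −0.35 − (−0.73) = +0.38 V.

+0.38 V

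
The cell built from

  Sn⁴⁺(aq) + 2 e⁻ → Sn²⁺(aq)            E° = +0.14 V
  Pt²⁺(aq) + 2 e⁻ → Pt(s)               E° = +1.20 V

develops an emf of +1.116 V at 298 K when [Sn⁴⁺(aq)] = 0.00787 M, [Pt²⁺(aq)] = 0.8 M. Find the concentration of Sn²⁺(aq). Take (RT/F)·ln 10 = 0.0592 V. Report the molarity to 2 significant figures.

0.77 M

Pt²⁺/Pt is the cathode (higher E°); E°cell = +1.20 − (+0.14) = +1.06 V with n = 2.
Rearranging E = E° − (0.0592/n)·log Q gives log Q = 2(+1.06 − (+1.116))/0.0592 = −1.892.
Balancing electrons gives Pt²⁺(aq) + Sn²⁺(aq) → Pt(s) + Sn⁴⁺(aq); thus Q = [Sn⁴⁺(aq)] / ([Pt²⁺(aq)]·[Sn²⁺(aq)]).
Solving for the unknown gives log [Sn²⁺(aq)] = −0.115, so [Sn²⁺(aq)] ≈ 0.77 M.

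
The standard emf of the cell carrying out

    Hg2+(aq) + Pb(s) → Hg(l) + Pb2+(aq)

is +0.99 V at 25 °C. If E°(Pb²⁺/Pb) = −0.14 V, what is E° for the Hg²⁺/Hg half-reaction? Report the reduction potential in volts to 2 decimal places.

+0.85 V

In the reaction as written the Hg²⁺/Hg couple is reduced (cathode) and Pb²⁺/Pb is oxidized (anode), so E°cell = E°(Hg²⁺/Hg) − E°(Pb²⁺/Pb).
E°(Hg²⁺/Hg) = E°cell + E°(anode) = +0.99 + (−0.14) = +0.85 V.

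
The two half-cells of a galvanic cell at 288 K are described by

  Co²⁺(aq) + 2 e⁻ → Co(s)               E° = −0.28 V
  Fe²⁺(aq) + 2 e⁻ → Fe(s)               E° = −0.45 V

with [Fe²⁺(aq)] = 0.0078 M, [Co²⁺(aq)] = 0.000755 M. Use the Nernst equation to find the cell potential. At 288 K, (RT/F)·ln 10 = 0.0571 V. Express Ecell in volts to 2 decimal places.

Co²⁺/Co is reduced (cathode, E° = −0.28 V) and Fe²⁺/Fe is oxidized (anode).
E°cell = −0.28 − (−0.45) = +0.17 V, with n = 2 electrons transferred.
For the overall reaction Co²⁺(aq) + Fe(s) → Co(s) + Fe²⁺(aq), Q = [Fe²⁺(aq)] / [Co²⁺(aq)] = 10.3, giving log Q = 1.014.
E = E° − (0.0571/n)·log Q = +0.17 − (0.0571/2)(1.014) = +0.14 V.

+0.14 V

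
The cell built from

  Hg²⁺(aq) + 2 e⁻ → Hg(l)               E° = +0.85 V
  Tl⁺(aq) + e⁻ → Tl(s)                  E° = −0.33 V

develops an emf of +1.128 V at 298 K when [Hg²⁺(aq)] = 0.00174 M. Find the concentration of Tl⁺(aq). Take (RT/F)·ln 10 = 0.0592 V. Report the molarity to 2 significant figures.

With Hg²⁺/Hg at the cathode and Tl⁺/Tl at the anode, E°cell = +0.85 − (−0.33) = +1.18 V (n = 2).
Rearranging E = E° − (0.0592/n)·log Q gives log Q = 2(+1.18 − (+1.128))/0.0592 = 1.757.
Balancing electrons gives Hg²⁺(aq) + 2 Tl(s) → Hg(l) + 2 Tl⁺(aq); thus Q = [Tl⁺(aq)]^2 / [Hg²⁺(aq)].
Isolating [Tl⁺(aq)] in Q = 10^{1.757} yields log [Tl⁺(aq)] = −0.501, i.e. 0.32 M.

0.32 M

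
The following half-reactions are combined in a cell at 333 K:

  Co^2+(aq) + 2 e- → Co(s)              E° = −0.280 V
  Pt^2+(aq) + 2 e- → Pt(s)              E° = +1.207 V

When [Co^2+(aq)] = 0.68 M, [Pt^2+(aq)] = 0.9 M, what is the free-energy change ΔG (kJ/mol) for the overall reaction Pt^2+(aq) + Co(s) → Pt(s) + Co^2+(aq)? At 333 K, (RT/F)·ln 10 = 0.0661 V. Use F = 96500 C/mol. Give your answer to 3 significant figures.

E°cell = +1.207 − (−0.280) = +1.487 V; the balanced reaction transfers n = 2 electrons.
The reaction quotient is [Co^2+(aq)] / [Pt^2+(aq)] = 0.756; by Nernst, E = +1.487 − (0.0661/2)(−0.122) = +1.4910 V.
Then ΔG = −nFE = −2 × 96500 × +1.4910 J/mol = −288 kJ/mol.

−288 kJ/mol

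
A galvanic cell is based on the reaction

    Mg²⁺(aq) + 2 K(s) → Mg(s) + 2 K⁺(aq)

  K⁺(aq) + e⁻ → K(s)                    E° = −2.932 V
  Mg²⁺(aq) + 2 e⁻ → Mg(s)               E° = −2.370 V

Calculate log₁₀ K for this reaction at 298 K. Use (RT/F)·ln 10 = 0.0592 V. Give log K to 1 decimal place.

log K = 19.0

The Mg²⁺/Mg couple is reduced (cathode); E°cell = −2.370 − (−2.932) = +0.562 V with n = 2.
At equilibrium E = 0, so log K = nE°cell / 0.0592 = (2)(+0.562) / 0.0592 = 19.0.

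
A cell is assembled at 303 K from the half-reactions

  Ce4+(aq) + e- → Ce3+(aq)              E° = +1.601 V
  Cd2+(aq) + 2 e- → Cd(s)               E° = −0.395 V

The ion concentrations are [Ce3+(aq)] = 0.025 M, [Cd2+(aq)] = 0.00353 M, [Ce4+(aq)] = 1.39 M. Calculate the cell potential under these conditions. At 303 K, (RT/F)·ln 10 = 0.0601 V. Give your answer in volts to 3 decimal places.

+2.175 V

The Ce⁴⁺/Ce³⁺ couple has the more positive E°, so it is the cathode; Cd²⁺/Cd is the anode.
The standard potential is +1.601 − (−0.395) = +1.996 V and the balanced reaction transfers n = 2 electrons.
The balanced reaction is 2 Ce4+(aq) + Cd(s) → 2 Ce3+(aq) + Cd2+(aq), so Q = ([Ce3+(aq)]^2·[Cd2+(aq)]) / [Ce4+(aq)]^2 = 1.14×10^−6 and log Q = −5.942.
E = E° − (0.0601/n)·log Q = +1.996 − (0.0601/2)(−5.942) = +2.175 V.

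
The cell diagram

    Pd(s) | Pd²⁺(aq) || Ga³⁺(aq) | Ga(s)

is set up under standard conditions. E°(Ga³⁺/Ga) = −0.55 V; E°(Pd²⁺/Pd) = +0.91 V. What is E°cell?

By convention the left-hand electrode in cell notation is the anode (oxidation) and the right-hand electrode is the cathode (reduction).
E°cell = E°(right) − E°(left) = −0.55 − (+0.91) = −1.46 V.
The negative sign shows that, as written, the cell would require an external voltage to drive the reaction.

−1.46 V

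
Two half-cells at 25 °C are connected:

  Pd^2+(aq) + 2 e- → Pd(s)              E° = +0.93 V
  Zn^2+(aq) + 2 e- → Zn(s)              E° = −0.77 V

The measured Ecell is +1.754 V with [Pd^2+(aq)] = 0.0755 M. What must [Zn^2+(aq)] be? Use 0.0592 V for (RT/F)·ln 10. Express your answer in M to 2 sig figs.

With Pd²⁺/Pd at the cathode and Zn²⁺/Zn at the anode, E°cell = +0.93 − (−0.77) = +1.70 V (n = 2).
Since E = E° − (0.0592/n)·log Q, log Q = n(E° − E)/0.0592 = −1.824.
The balanced reaction is Pd^2+(aq) + Zn(s) → Pd(s) + Zn^2+(aq), so Q = [Zn^2+(aq)] / [Pd^2+(aq)].
Isolating [Zn^2+(aq)] in Q = 10^{−1.824} yields log [Zn^2+(aq)] = −2.946, i.e. 0.0011 M.

0.0011 M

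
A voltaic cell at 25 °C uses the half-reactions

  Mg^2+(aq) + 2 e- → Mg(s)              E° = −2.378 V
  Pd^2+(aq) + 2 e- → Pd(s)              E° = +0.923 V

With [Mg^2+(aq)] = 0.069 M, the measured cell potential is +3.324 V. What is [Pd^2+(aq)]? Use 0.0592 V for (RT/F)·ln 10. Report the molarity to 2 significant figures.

0.41 M

With Pd²⁺/Pd at the cathode and Mg²⁺/Mg at the anode, E°cell = +0.923 − (−2.378) = +3.301 V (n = 2).
From the Nernst equation, log Q = n(E° − E)/0.0592 = 2·(+3.301 − (+3.324))/0.0592 = −0.777.
The balanced reaction is Pd^2+(aq) + Mg(s) → Pd(s) + Mg^2+(aq), so Q = [Mg^2+(aq)] / [Pd^2+(aq)].
Substituting the known concentrations and solving, log [Pd^2+(aq)] = −0.384 and [Pd^2+(aq)] = 0.41 M.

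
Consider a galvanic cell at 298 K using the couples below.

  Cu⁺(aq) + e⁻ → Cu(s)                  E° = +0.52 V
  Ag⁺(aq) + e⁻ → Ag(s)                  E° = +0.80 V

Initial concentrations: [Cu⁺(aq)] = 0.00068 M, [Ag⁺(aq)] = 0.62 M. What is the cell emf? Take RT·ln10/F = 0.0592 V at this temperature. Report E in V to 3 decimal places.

+0.455 V

The Ag⁺/Ag couple has the more positive E°, so it is the cathode; Cu⁺/Cu is the anode.
The standard potential is +0.80 − (+0.52) = +0.28 V and the balanced reaction transfers n = 1 electron.
For the overall reaction Ag⁺(aq) + Cu(s) → Ag(s) + Cu⁺(aq), Q = [Cu⁺(aq)] / [Ag⁺(aq)] = 0.0011, giving log Q = −2.960.
By the Nernst equation, E = +0.28 − (0.0592/1)·(−2.960) = +0.455 V.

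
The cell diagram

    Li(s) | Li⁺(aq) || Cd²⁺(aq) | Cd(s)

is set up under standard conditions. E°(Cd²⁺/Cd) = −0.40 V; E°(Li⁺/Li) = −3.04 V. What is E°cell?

+2.64 V

By convention the left-hand electrode in cell notation is the anode (oxidation) and the right-hand electrode is the cathode (reduction).
E°cell = E°(right) − E°(left) = −0.40 − (−3.04) = +2.64 V.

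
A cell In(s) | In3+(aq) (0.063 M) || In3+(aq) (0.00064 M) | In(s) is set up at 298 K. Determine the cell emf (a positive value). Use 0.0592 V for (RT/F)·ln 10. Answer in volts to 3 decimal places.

0.039 V

For a concentration cell E°cell = 0, since both electrodes use the same couple.
The compartment with the higher In3+(aq) concentration (0.063 M) acts as the cathode; ions are reduced there and produced at the dilute (0.00064 M) anode.
With n = 3, Ecell = −(0.0592/3)·log([dilute]/[conc]) = −(0.0592/3)·log(0.00064/0.063) = +0.039 V.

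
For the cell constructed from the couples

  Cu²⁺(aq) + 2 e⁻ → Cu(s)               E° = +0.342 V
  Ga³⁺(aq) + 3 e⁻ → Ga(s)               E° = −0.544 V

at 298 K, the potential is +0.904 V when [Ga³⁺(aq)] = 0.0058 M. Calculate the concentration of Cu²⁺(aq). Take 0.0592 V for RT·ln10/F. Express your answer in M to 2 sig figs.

0.13 M

Cu²⁺/Cu is the cathode (higher E°); E°cell = +0.342 − (−0.544) = +0.886 V with n = 6.
From the Nernst equation, log Q = n(E° − E)/0.0592 = 6·(+0.886 − (+0.904))/0.0592 = −1.824.
Balancing electrons gives 3 Cu²⁺(aq) + 2 Ga(s) → 3 Cu(s) + 2 Ga³⁺(aq); thus Q = [Ga³⁺(aq)]^2 / [Cu²⁺(aq)]^3.
Isolating [Cu²⁺(aq)] in Q = 10^{−1.824} yields log [Cu²⁺(aq)] = −0.883, i.e. 0.13 M.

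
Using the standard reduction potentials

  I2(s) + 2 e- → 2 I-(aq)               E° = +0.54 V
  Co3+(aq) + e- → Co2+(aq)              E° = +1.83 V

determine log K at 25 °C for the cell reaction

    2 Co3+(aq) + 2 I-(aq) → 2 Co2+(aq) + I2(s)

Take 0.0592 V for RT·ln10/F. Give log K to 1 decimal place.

log K = 43.6

The Co³⁺/Co²⁺ couple is reduced (cathode); E°cell = +1.83 − (+0.54) = +1.29 V with n = 2.
At equilibrium E = 0, so log K = nE°cell / 0.0592 = (2)(+1.29) / 0.0592 = 43.6.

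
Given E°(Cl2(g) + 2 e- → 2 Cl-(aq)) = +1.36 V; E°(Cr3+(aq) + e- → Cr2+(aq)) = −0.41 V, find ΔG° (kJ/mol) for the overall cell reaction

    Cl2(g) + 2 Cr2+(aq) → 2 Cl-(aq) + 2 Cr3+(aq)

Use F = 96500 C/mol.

−342 kJ/mol

In the reaction as written Cl2(g) is reduced, so the Cl₂/Cl⁻ couple is the cathode and Cr³⁺/Cr²⁺ is the anode.
E°cell = +1.36 − (−0.41) = +1.77 V; balancing electrons gives n = 2.
ΔG° = −nFE°cell = −(2)(96500)(+1.77) J/mol = −342 kJ/mol.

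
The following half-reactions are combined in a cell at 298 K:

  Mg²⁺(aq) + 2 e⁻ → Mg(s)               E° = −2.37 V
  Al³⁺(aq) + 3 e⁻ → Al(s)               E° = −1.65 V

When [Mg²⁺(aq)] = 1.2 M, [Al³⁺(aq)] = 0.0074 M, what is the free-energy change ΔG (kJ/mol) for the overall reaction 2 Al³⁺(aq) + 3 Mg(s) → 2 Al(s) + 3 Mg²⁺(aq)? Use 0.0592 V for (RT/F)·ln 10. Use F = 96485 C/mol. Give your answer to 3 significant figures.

−391 kJ/mol

The standard cell potential is −1.65 − (−2.37) = +0.72 V, with n = 6 electrons in the balanced equation.
The reaction quotient is [Mg²⁺(aq)]^3 / [Al³⁺(aq)]^2 = 3.16×10^4; by Nernst, E = +0.72 − (0.0592/6)(4.499) = +0.6756 V.
Then ΔG = −nFE = −6 × 96485 × +0.6756 J/mol = −391 kJ/mol.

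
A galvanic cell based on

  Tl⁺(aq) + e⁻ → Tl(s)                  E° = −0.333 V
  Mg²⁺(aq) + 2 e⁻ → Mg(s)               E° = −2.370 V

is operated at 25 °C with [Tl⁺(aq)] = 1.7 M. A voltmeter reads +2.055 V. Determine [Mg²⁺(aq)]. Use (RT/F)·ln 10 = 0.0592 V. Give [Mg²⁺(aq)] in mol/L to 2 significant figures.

The Tl⁺/Tl couple has the larger reduction potential, so it is the cathode: E°cell = −0.333 − (−2.370) = +2.037 V and n = 2.
Since E = E° − (0.0592/n)·log Q, log Q = n(E° − E)/0.0592 = −0.608.
Balancing electrons gives 2 Tl⁺(aq) + Mg(s) → 2 Tl(s) + Mg²⁺(aq); thus Q = [Mg²⁺(aq)] / [Tl⁺(aq)]^2.
Substituting the known concentrations and solving, log [Mg²⁺(aq)] = −0.147 and [Mg²⁺(aq)] = 0.71 M.

0.71 M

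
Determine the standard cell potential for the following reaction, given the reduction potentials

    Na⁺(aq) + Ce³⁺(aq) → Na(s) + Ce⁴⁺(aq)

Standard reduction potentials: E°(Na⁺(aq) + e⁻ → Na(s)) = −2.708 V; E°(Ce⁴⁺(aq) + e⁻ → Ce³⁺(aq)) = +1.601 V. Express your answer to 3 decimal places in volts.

−4.309 V

In the reaction as written, Na⁺(aq) is reduced (cathode) and Ce⁴⁺(aq) is produced by oxidation at the anode.
E°cell = E°(cathode) − E°(anode) = −2.708 − (+1.601) = −4.309 V.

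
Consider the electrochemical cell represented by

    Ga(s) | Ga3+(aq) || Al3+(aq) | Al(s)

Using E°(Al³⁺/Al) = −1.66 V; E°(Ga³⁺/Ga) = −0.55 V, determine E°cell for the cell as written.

By convention the left-hand electrode in cell notation is the anode (oxidation) and the right-hand electrode is the cathode (reduction).
E°cell = E°(right) − E°(left) = −1.66 − (−0.55) = −1.11 V.
The negative sign shows that, as written, the cell would require an external voltage to drive the reaction.

−1.11 V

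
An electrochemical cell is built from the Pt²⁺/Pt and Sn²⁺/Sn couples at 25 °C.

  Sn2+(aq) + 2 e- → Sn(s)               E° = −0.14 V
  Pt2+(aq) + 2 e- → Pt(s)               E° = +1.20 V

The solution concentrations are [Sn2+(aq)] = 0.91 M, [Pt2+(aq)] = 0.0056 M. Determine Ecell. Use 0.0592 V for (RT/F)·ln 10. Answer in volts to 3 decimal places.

Since E°(Pt²⁺/Pt) > E°(Sn²⁺/Sn), Pt²⁺/Pt serves as the cathode.
E°cell = E°cat − E°an = +1.20 − (−0.14) = +1.34 V; n = 2.
The balanced reaction is Pt2+(aq) + Sn(s) → Pt(s) + Sn2+(aq), so Q = [Sn2+(aq)] / [Pt2+(aq)] = 162 and log Q = 2.211.
E = E° − (0.0592/n)·log Q = +1.34 − (0.0592/2)(2.211) = +1.275 V.

+1.275 V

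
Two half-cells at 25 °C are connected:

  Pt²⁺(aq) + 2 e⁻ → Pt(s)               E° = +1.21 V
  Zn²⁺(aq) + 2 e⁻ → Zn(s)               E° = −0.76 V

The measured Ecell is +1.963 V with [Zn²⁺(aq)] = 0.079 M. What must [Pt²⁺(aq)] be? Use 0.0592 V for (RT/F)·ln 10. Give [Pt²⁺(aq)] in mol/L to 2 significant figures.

0.046 M

With Pt²⁺/Pt at the cathode and Zn²⁺/Zn at the anode, E°cell = +1.21 − (−0.76) = +1.97 V (n = 2).
From the Nernst equation, log Q = n(E° − E)/0.0592 = 2·(+1.97 − (+1.963))/0.0592 = 0.236.
Balancing electrons gives Pt²⁺(aq) + Zn(s) → Pt(s) + Zn²⁺(aq); thus Q = [Zn²⁺(aq)] / [Pt²⁺(aq)].
Solving for the unknown gives log [Pt²⁺(aq)] = −1.338, so [Pt²⁺(aq)] ≈ 0.046 M.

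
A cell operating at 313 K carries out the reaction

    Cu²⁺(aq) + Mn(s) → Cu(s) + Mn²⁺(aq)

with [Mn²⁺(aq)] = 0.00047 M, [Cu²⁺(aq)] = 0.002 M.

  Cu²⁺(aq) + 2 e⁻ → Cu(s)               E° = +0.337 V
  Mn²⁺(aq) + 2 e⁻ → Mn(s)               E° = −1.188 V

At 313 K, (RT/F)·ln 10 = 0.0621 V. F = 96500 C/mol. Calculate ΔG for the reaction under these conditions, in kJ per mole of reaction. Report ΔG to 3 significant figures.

E°cell = +0.337 − (−1.188) = +1.525 V; the balanced reaction transfers n = 2 electrons.
The reaction quotient is [Mn²⁺(aq)] / [Cu²⁺(aq)] = 0.235; by Nernst, E = +1.525 − (0.0621/2)(−0.629) = +1.5445 V.
ΔG = −nFE = −(2)(96500)(+1.5445) J/mol = −298 kJ/mol.

−298 kJ/mol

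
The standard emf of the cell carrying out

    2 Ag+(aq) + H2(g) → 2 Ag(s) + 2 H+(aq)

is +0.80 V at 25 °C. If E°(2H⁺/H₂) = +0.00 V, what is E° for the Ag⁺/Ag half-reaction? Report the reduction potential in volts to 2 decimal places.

+0.80 V

In the reaction as written the Ag⁺/Ag couple is reduced (cathode) and 2H⁺/H₂ is oxidized (anode), so E°cell = E°(Ag⁺/Ag) − E°(2H⁺/H₂).
E°(Ag⁺/Ag) = E°cell + E°(anode) = +0.80 + (+0.00) = +0.80 V.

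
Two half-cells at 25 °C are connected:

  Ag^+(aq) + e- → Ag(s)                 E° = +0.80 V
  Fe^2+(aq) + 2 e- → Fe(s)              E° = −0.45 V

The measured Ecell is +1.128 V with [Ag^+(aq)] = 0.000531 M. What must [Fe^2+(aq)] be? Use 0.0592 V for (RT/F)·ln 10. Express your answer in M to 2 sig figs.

Ag⁺/Ag is the cathode (higher E°); E°cell = +0.80 − (−0.45) = +1.25 V with n = 2.
Since E = E° − (0.0592/n)·log Q, log Q = n(E° − E)/0.0592 = 4.122.
Balancing electrons gives 2 Ag^+(aq) + Fe(s) → 2 Ag(s) + Fe^2+(aq); thus Q = [Fe^2+(aq)] / [Ag^+(aq)]^2.
Solving for the unknown gives log [Fe^2+(aq)] = −2.428, so [Fe^2+(aq)] ≈ 0.0037 M.

0.0037 M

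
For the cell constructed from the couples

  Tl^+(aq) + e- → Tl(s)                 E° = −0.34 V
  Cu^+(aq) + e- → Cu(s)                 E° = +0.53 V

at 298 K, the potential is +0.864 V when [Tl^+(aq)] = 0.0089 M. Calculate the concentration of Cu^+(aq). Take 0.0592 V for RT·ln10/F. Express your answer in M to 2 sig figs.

With Cu⁺/Cu at the cathode and Tl⁺/Tl at the anode, E°cell = +0.53 − (−0.34) = +0.87 V (n = 1).
Since E = E° − (0.0592/n)·log Q, log Q = n(E° − E)/0.0592 = 0.101.
Balancing electrons gives Cu^+(aq) + Tl(s) → Cu(s) + Tl^+(aq); thus Q = [Tl^+(aq)] / [Cu^+(aq)].
Isolating [Cu^+(aq)] in Q = 10^{0.101} yields log [Cu^+(aq)] = −2.152, i.e. 0.0070 M.

0.0070 M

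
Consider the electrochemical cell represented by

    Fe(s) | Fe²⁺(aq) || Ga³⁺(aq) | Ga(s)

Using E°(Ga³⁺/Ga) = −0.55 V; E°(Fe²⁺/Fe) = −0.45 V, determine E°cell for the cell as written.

−0.10 V

By convention the left-hand electrode in cell notation is the anode (oxidation) and the right-hand electrode is the cathode (reduction).
E°cell = E°(right) − E°(left) = −0.55 − (−0.45) = −0.10 V.
The negative sign shows that, as written, the cell would require an external voltage to drive the reaction.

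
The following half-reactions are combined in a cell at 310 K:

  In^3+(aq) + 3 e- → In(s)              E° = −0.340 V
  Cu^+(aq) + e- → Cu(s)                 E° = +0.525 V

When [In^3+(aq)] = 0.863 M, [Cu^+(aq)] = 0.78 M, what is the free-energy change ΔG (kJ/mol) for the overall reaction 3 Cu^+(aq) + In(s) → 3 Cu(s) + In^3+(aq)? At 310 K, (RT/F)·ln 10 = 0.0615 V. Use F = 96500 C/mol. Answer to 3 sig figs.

With Cu⁺/Cu reduced at the cathode, E°cell = +0.525 − (−0.340) = +0.865 V and n = 3.
The reaction quotient is [In^3+(aq)] / [Cu^+(aq)]^3 = 1.82; by Nernst, E = +0.865 − (0.0615/3)(0.260) = +0.8597 V.
ΔG = −nFE = −(3)(96500)(+0.8597) J/mol = −249 kJ/mol.

−249 kJ/mol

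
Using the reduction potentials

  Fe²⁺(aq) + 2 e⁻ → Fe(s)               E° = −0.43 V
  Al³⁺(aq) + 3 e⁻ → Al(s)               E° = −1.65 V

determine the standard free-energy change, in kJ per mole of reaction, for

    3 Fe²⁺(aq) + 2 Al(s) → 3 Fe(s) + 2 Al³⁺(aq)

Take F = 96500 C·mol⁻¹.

−706 kJ/mol

In the reaction as written Fe²⁺(aq) is reduced, so the Fe²⁺/Fe couple is the cathode and Al³⁺/Al is the anode.
E°cell = −0.43 − (−1.65) = +1.22 V; balancing electrons gives n = 6.
ΔG° = −nFE°cell = −(6)(96500)(+1.22) J/mol = −706 kJ/mol.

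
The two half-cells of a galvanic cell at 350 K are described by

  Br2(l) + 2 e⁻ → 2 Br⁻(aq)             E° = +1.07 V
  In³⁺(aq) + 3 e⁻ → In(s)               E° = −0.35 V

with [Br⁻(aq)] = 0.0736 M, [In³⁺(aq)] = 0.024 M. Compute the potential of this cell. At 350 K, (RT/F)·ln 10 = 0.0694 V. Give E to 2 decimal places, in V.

+1.54 V

The Br₂/Br⁻ couple has the more positive E°, so it is the cathode; In³⁺/In is the anode.
E°cell = +1.07 − (−0.35) = +1.42 V, with n = 6 electrons transferred.
For the overall reaction 3 Br2(l) + 2 In(s) → 6 Br⁻(aq) + 2 In³⁺(aq), Q = [Br⁻(aq)]^6·[In³⁺(aq)]^2 = 9.16×10^−11, giving log Q = −10.038.
Applying E = E° − (RT ln10/nF)·log Q gives +1.42 − (0.0694/6)(−10.038) = +1.54 V.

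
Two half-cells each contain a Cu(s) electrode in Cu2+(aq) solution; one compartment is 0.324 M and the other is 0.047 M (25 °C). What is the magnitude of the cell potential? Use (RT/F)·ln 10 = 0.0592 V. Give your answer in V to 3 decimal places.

For a concentration cell E°cell = 0, since both electrodes use the same couple.
The compartment with the higher Cu2+(aq) concentration (0.324 M) acts as the cathode; ions are reduced there and produced at the dilute (0.047 M) anode.
With n = 2, Ecell = −(0.0592/2)·log([dilute]/[conc]) = −(0.0592/2)·log(0.047/0.324) = +0.025 V.

0.025 V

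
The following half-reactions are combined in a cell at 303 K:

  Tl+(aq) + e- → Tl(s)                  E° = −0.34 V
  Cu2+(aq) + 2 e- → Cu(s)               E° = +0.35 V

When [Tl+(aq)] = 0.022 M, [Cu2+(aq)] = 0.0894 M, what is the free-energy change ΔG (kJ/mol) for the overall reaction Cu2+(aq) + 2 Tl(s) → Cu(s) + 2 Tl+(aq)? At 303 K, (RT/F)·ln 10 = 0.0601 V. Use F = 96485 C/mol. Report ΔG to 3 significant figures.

−146 kJ/mol

The standard cell potential is +0.35 − (−0.34) = +0.69 V, with n = 2 electrons in the balanced equation.
The reaction quotient is [Tl+(aq)]^2 / [Cu2+(aq)] = 0.00541; by Nernst, E = +0.69 − (0.0601/2)(−2.266) = +0.7581 V.
Finally ΔG = −nFE = −(2)(96485 C/mol)(+0.7581 V) = −146 kJ/mol.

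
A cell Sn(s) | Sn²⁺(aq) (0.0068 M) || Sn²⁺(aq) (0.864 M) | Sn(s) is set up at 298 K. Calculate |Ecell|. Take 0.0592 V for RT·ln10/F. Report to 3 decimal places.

0.062 V

For a concentration cell E°cell = 0, since both electrodes use the same couple.
The compartment with the higher Sn²⁺(aq) concentration (0.864 M) acts as the cathode; ions are reduced there and produced at the dilute (0.0068 M) anode.
With n = 2, Ecell = −(0.0592/2)·log([dilute]/[conc]) = −(0.0592/2)·log(0.0068/0.864) = +0.062 V.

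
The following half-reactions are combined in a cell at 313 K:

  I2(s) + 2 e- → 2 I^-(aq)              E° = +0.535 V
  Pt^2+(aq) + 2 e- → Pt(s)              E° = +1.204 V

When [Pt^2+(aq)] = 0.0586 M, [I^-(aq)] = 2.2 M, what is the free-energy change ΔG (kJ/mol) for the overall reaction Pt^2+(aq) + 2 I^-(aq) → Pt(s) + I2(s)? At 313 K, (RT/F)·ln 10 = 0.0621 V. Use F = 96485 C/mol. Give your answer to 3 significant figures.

−126 kJ/mol

The standard cell potential is +1.204 − (+0.535) = +0.669 V, with n = 2 electrons in the balanced equation.
Q = 1 / ([Pt^2+(aq)]·[I^-(aq)]^2) = 3.53, so log Q = 0.547 and E = +0.669 − (0.0621/2)(0.547) = +0.6520 V.
Then ΔG = −nFE = −2 × 96485 × +0.6520 J/mol = −126 kJ/mol.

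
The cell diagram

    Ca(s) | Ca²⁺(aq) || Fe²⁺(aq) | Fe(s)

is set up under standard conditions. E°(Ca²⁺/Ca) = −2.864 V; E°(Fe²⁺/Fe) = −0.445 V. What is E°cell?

+2.419 V

By convention the left-hand electrode in cell notation is the anode (oxidation) and the right-hand electrode is the cathode (reduction).
E°cell = E°(right) − E°(left) = −0.445 − (−2.864) = +2.419 V.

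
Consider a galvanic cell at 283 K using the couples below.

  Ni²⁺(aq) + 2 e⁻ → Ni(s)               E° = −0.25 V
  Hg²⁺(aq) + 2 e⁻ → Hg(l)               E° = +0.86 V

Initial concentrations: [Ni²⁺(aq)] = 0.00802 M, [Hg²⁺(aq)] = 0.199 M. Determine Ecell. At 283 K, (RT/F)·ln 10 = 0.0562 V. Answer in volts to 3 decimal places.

Hg²⁺/Hg is reduced (cathode, E° = +0.86 V) and Ni²⁺/Ni is oxidized (anode).
The standard potential is +0.86 − (−0.25) = +1.11 V and the balanced reaction transfers n = 2 electrons.
For the overall reaction Hg²⁺(aq) + Ni(s) → Hg(l) + Ni²⁺(aq), Q = [Ni²⁺(aq)] / [Hg²⁺(aq)] = 0.0403, giving log Q = −1.395.
Applying E = E° − (RT ln10/nF)·log Q gives +1.11 − (0.0562/2)(−1.395) = +1.149 V.

+1.149 V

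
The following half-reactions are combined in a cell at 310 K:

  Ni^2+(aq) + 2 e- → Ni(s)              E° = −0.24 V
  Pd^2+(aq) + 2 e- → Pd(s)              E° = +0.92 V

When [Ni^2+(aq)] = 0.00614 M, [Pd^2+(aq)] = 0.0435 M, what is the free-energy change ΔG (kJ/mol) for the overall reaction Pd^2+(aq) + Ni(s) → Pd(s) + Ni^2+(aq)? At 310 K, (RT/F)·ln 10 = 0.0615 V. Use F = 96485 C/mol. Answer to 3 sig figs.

−229 kJ/mol

With Pd²⁺/Pd reduced at the cathode, E°cell = +0.92 − (−0.24) = +1.16 V and n = 2.
Q = [Ni^2+(aq)] / [Pd^2+(aq)] = 0.141, so log Q = −0.850 and E = +1.16 − (0.0615/2)(−0.850) = +1.1861 V.
Finally ΔG = −nFE = −(2)(96485 C/mol)(+1.1861 V) = −229 kJ/mol.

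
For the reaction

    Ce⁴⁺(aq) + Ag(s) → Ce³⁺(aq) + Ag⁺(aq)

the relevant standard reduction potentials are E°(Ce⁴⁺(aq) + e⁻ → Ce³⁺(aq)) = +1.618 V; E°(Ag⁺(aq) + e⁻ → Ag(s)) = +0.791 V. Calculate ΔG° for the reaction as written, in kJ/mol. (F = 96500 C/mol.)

−79.8 kJ/mol

In the reaction as written Ce⁴⁺(aq) is reduced, so the Ce⁴⁺/Ce³⁺ couple is the cathode and Ag⁺/Ag is the anode.
E°cell = +1.618 − (+0.791) = +0.827 V; balancing electrons gives n = 1.
ΔG° = −nFE°cell = −(1)(96500)(+0.827) J/mol = −79.8 kJ/mol.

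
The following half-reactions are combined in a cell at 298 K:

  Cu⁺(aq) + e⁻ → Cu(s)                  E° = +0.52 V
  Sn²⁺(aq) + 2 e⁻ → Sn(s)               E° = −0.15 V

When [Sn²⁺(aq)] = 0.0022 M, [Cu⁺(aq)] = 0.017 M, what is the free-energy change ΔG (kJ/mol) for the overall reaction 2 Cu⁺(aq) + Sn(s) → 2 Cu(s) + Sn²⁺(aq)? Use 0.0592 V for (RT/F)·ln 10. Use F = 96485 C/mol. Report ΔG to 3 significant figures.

The standard cell potential is +0.52 − (−0.15) = +0.67 V, with n = 2 electrons in the balanced equation.
Q = [Sn²⁺(aq)] / [Cu⁺(aq)]^2 = 7.61, so log Q = 0.882 and E = +0.67 − (0.0592/2)(0.882) = +0.6439 V.
Finally ΔG = −nFE = −(2)(96485 C/mol)(+0.6439 V) = −124 kJ/mol.

−124 kJ/mol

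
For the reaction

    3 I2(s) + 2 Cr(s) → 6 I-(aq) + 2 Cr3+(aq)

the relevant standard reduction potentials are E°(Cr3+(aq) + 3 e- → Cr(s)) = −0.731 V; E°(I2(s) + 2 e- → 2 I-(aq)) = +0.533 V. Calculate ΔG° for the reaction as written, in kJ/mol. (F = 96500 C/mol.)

−732 kJ/mol

In the reaction as written I2(s) is reduced, so the I₂/I⁻ couple is the cathode and Cr³⁺/Cr is the anode.
E°cell = +0.533 − (−0.731) = +1.264 V; balancing electrons gives n = 6.
ΔG° = −nFE°cell = −(6)(96500)(+1.264) J/mol = −732 kJ/mol.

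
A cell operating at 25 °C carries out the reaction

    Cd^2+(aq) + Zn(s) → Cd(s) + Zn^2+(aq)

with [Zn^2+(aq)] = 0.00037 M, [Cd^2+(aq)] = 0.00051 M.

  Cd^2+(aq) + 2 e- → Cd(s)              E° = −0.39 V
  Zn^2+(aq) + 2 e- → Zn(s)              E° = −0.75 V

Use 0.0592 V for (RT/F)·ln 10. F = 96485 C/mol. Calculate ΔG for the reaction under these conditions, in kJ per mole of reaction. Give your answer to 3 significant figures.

The standard cell potential is −0.39 − (−0.75) = +0.36 V, with n = 2 electrons in the balanced equation.
The reaction quotient is [Zn^2+(aq)] / [Cd^2+(aq)] = 0.725; by Nernst, E = +0.36 − (0.0592/2)(−0.139) = +0.3641 V.
Then ΔG = −nFE = −2 × 96485 × +0.3641 J/mol = −70.3 kJ/mol.

−70.3 kJ/mol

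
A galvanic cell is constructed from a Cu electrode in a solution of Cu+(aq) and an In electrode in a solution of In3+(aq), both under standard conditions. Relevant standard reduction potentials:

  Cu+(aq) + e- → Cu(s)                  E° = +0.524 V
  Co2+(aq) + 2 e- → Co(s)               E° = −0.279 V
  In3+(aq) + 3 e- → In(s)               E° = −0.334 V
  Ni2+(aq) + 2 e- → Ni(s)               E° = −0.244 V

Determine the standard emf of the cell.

The Cu⁺/Cu couple has the higher E°, so Cu ion is reduced (cathode) and In is oxidized (anode).
E°cell = E°(cathode) − E°(anode) = +0.524 − (−0.334) = +0.858 V.

+0.858 V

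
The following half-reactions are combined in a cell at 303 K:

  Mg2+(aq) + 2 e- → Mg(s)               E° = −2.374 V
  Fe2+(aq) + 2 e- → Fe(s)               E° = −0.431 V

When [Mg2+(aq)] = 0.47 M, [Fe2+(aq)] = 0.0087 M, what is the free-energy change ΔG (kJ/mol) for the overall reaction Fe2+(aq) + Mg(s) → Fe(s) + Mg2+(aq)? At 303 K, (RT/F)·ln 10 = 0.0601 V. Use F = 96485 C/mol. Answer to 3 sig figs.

−365 kJ/mol

E°cell = −0.431 − (−2.374) = +1.943 V; the balanced reaction transfers n = 2 electrons.
Q = [Mg2+(aq)] / [Fe2+(aq)] = 54, so log Q = 1.733 and E = +1.943 − (0.0601/2)(1.733) = +1.8909 V.
Finally ΔG = −nFE = −(2)(96485 C/mol)(+1.8909 V) = −365 kJ/mol.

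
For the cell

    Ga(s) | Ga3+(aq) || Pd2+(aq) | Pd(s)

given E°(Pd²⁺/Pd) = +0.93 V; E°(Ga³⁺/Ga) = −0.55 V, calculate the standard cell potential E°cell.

By convention the left-hand electrode in cell notation is the anode (oxidation) and the right-hand electrode is the cathode (reduction).
E°cell = E°(right) − E°(left) = +0.93 − (−0.55) = +1.48 V.

+1.48 V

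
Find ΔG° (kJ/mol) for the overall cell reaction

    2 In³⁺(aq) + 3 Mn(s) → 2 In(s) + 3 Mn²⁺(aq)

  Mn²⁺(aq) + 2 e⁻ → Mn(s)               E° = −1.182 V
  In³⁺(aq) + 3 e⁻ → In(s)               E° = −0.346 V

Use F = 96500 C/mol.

In the reaction as written In³⁺(aq) is reduced, so the In³⁺/In couple is the cathode and Mn²⁺/Mn is the anode.
E°cell = −0.346 − (−1.182) = +0.836 V; balancing electrons gives n = 6.
ΔG° = −nFE°cell = −(6)(96500)(+0.836) J/mol = −484 kJ/mol.

−484 kJ/mol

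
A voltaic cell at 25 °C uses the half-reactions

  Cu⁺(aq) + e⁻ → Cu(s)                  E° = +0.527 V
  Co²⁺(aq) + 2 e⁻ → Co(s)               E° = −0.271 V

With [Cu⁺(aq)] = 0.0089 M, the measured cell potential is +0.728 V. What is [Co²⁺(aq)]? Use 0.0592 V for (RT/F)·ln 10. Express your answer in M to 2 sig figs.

0.018 M

The Cu⁺/Cu couple has the larger reduction potential, so it is the cathode: E°cell = +0.527 − (−0.271) = +0.798 V and n = 2.
From the Nernst equation, log Q = n(E° − E)/0.0592 = 2·(+0.798 − (+0.728))/0.0592 = 2.365.
For 2 Cu⁺(aq) + Co(s) → 2 Cu(s) + Co²⁺(aq), the reaction quotient is Q = [Co²⁺(aq)] / [Cu⁺(aq)]^2.
Substituting the known concentrations and solving, log [Co²⁺(aq)] = −1.736 and [Co²⁺(aq)] = 0.018 M.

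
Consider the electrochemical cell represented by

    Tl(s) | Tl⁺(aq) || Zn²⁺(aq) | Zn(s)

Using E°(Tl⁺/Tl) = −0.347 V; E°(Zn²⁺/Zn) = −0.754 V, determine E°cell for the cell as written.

By convention the left-hand electrode in cell notation is the anode (oxidation) and the right-hand electrode is the cathode (reduction).
E°cell = E°(right) − E°(left) = −0.754 − (−0.347) = −0.407 V.
The negative sign shows that, as written, the cell would require an external voltage to drive the reaction.

−0.407 V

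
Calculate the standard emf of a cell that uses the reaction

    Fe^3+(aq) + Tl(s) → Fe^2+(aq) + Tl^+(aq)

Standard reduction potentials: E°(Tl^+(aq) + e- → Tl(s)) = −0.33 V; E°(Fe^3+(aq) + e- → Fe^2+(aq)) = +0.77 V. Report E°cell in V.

Fe^3+(aq) gains electrons, so the Fe³⁺/Fe²⁺ couple is the cathode; the Tl⁺/Tl couple is the anode.
E°cell = E°(cathode) − E°(anode) = +0.77 − (−0.33) = +1.10 V.
The positive value indicates the reaction is spontaneous as written.

+1.10 V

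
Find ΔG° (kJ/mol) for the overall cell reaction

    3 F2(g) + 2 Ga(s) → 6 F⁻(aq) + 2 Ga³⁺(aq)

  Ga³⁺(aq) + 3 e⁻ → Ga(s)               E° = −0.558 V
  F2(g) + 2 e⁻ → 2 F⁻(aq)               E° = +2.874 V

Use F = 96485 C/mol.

In the reaction as written F2(g) is reduced, so the F₂/F⁻ couple is the cathode and Ga³⁺/Ga is the anode.
E°cell = +2.874 − (−0.558) = +3.432 V; balancing electrons gives n = 6.
ΔG° = −nFE°cell = −(6)(96485)(+3.432) J/mol = −1987 kJ/mol.

−1987 kJ/mol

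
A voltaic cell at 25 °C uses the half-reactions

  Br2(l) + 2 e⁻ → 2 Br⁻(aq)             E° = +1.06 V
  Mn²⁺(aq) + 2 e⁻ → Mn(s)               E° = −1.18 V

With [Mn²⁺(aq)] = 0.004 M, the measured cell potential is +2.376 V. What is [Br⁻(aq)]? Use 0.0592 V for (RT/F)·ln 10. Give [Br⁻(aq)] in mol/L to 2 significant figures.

The Br₂/Br⁻ couple has the larger reduction potential, so it is the cathode: E°cell = +1.06 − (−1.18) = +2.24 V and n = 2.
Since E = E° − (0.0592/n)·log Q, log Q = n(E° − E)/0.0592 = −4.595.
Balancing electrons gives Br2(l) + Mn(s) → 2 Br⁻(aq) + Mn²⁺(aq); thus Q = [Br⁻(aq)]^2·[Mn²⁺(aq)].
Substituting the known concentrations and solving, log [Br⁻(aq)] = −1.099 and [Br⁻(aq)] = 0.080 M.

0.080 M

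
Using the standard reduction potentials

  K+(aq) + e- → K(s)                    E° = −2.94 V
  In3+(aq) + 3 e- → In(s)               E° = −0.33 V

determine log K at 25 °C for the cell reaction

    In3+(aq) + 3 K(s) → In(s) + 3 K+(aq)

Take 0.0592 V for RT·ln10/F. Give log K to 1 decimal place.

log K = 132.3

The In³⁺/In couple is reduced (cathode); E°cell = −0.33 − (−2.94) = +2.61 V with n = 3.
At equilibrium E = 0, so log K = nE°cell / 0.0592 = (3)(+2.61) / 0.0592 = 132.3.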